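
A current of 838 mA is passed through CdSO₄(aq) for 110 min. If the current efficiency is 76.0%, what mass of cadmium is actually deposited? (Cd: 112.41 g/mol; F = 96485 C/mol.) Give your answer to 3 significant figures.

2.45 g

Q = 0.838 × 6600 = 5531 C
n(e⁻) = 5531 / 96485 = 0.05732 mol
Cd²⁺ + 2e⁻ → Cd, so theoretical m(Cd) = 0.02866 × 112.41 = 3.222 g
Actual mass = 76.0% × 3.222 = 2.45 g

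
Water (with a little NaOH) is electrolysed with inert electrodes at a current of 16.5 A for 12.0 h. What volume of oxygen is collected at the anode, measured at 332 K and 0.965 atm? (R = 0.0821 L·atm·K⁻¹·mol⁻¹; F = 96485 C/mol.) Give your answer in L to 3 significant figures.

52.2 L

Charge passed = 16.5 × 43200 = 7.128×10^5 C
n(e⁻) = 7.128×10^5 / 96485 = 7.388 mol
2H₂O → O₂ + 4H⁺ + 4e⁻, so n(O₂) = 7.388 / 4 = 1.847 mol
V = nRT/P = 1.847 × 0.0821 × 332 / 0.965 = 52.17 L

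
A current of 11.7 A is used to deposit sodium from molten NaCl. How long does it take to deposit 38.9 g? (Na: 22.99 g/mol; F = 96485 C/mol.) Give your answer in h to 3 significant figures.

3.88 h

n(Na) = 38.9 / 22.99 = 1.692 mol
Na⁺ + e⁻ → Na, so n(e⁻) = 1.692 mol
Q = 1.692 × 96485 = 1.633×10^5 C
t = Q / I = 1.633×10^5 / 11.7 = 13960 s = 3.88 h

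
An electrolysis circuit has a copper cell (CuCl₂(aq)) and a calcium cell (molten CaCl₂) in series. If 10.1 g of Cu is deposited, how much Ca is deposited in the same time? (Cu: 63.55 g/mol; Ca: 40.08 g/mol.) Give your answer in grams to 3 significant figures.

6.37 g

n(Cu) = 10.1 / 63.55 = 0.1589 mol
Cu²⁺ + 2e⁻ → Cu, so n(e⁻) = 2 × 0.1589 = 0.3178 mol
Since the cells are in series, n(e⁻) in the Ca cell is also 0.3178 mol.
Ca²⁺ + 2e⁻ → Ca, so n(Ca) = 0.3178 / 2 = 0.1589 mol
m(Ca) = 0.1589 × 40.08 = 6.37 g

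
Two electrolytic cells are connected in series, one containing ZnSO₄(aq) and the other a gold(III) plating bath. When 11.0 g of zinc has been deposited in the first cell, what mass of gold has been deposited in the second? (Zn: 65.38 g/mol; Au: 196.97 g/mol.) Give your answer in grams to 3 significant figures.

n(Zn) = 11.0 / 65.38 = 0.1682 mol
Zn²⁺ + 2e⁻ → Zn, so n(e⁻) = 2 × 0.1682 = 0.3364 mol
In series, the same 0.3364 mol of electrons flows through the second cell.
Au³⁺ + 3e⁻ → Au, so n(Au) = 0.3364 / 3 = 0.1121 mol
m(Au) = 0.1121 × 196.97 = 22.1 g

22.1 g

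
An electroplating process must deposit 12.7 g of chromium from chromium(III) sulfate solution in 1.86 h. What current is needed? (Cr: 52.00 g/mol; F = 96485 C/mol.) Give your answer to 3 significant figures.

10.6 A

n(Cr) = 12.7 / 52.00 = 0.2442 mol
Cr³⁺ + 3e⁻ → Cr, so n(e⁻) = 3 × 0.2442 = 0.7326 mol
Q = 0.7326 × 96485 = 70680 C
I = Q / t = 70680 / 6696 s = 10.6 A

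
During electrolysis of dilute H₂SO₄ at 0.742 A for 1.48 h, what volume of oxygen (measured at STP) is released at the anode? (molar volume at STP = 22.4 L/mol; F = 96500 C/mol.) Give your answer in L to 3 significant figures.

0.229 L

Q = 0.742 A × 5328 s = 3953 C
n(e⁻) = 3953 / 96500 = 0.04096 mol
2H₂O → O₂ + 4H⁺ + 4e⁻, so n(O₂) = 0.04096 / 4 = 0.01024 mol
V = 0.01024 × 22.4 = 0.2294 L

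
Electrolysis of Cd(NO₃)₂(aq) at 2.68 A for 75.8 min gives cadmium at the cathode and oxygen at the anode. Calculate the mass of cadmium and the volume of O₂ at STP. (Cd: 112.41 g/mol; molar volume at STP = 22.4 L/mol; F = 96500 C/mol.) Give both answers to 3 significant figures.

Q = 2.68 × 4548 = 12190 C; n(e⁻) = 12190 / 96500 = 0.1263 mol
Cathode: Cd²⁺ + 2e⁻ → Cd → n(Cd) = 0.1263/2 = 0.06315 mol → 7.10 g
Anode: 2H₂O → O₂ + 4H⁺ + 4e⁻ → n(O₂) = 0.1263/4 = 0.03158 mol → 0.707 L

7.10 g Cd; 0.707 L O₂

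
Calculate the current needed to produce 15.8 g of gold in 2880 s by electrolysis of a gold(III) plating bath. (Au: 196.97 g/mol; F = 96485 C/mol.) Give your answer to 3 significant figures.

8.06 A

n(Au) = 15.8 / 196.97 = 0.08022 mol
Au³⁺ + 3e⁻ → Au, so n(e⁻) = 3 × 0.08022 = 0.2407 mol
Q = 0.2407 × 96485 = 23220 C
I = Q / t = 23220 / 2880 s = 8.06 A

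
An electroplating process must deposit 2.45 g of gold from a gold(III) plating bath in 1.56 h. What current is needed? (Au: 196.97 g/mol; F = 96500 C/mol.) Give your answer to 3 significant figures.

n(Au) = 2.45 / 196.97 = 0.01244 mol
Au³⁺ + 3e⁻ → Au, so n(e⁻) = 3 × 0.01244 = 0.03732 mol
Q = 0.03732 × 96500 = 3601 C
I = Q / t = 3601 / 5616 s = 0.641 A

0.641 A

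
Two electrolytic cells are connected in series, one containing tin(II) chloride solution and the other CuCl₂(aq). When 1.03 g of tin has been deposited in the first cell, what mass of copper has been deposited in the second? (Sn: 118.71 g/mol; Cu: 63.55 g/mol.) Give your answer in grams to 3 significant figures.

n(Sn) = 1.03 / 118.71 = 0.008677 mol
Sn²⁺ + 2e⁻ → Sn, so n(e⁻) = 2 × 0.008677 = 0.01735 mol
The cells are in series, so the same charge (and hence the same n(e⁻) = 0.01735 mol) passes through both.
Cu²⁺ + 2e⁻ → Cu, so n(Cu) = 0.01735 / 2 = 0.008675 mol
m(Cu) = 0.008675 × 63.55 = 0.551 g

0.551 g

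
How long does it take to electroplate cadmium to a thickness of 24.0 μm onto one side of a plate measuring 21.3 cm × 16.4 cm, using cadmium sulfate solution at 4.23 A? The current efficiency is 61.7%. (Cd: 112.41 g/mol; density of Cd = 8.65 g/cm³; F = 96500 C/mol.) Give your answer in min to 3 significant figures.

Plated area = 21.3 × 16.4 = 349.3 cm²
Volume = 349.3 × 24.0×10⁻⁴ cm = 0.8383 cm³
m(Cd) = 0.8383 × 8.65 = 7.251 g
n(Cd) = 7.251 / 112.41 = 0.06450 mol; n(e⁻) = 2 × 0.06450 = 0.1290 mol
Q = 0.1290 × 96500 / 0.617 = 20180 C
t = 20180 / 4.23 = 4771 s = 79.5 min

79.5 min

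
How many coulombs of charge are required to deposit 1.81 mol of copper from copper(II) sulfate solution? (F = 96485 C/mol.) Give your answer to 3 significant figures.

Cu²⁺ + 2e⁻ → Cu, so n(e⁻) = 2 × 1.81 = 3.620 mol
Q = 3.620 × 96485 = 3.493×10^5 C

3.49×10^5 C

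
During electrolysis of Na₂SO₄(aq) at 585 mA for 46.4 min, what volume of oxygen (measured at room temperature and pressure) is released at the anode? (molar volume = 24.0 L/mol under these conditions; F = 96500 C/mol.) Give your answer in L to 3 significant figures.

Q = It = 0.585 × 2784 = 1629 C
n(e⁻) = Q/F = 1629/96500 = 0.01688 mol
2H₂O → O₂ + 4H⁺ + 4e⁻, so n(O₂) = 0.01688 / 4 = 0.004220 mol
V = 0.004220 × 24.0 = 0.1013 L

0.101 L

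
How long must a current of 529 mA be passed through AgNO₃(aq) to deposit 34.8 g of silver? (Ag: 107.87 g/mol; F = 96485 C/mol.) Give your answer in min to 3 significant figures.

n(Ag) = 34.8 / 107.87 = 0.3226 mol
Ag⁺ + e⁻ → Ag, so n(e⁻) = 0.3226 mol
Q = 0.3226 × 96485 = 31130 C
t = Q / I = 31130 / 0.529 = 58850 s = 981 min

981 min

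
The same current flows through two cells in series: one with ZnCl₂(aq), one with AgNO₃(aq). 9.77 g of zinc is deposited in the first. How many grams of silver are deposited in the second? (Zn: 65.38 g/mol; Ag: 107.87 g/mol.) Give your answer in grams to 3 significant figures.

n(Zn) = 9.77 / 65.38 = 0.1494 mol
Zn²⁺ + 2e⁻ → Zn, so n(e⁻) = 2 × 0.1494 = 0.2988 mol
In series, the same 0.2988 mol of electrons flows through the second cell.
Ag⁺ + e⁻ → Ag, so n(Ag) = 0.2988 mol
m(Ag) = 0.2988 × 107.87 = 32.2 g

32.2 g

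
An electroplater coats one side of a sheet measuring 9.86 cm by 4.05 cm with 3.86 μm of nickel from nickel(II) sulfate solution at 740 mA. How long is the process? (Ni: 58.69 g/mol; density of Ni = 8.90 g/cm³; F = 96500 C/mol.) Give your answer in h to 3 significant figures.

Plated area = 9.86 × 4.05 = 39.93 cm²
Volume = 39.93 × 3.86×10⁻⁴ cm = 0.01541 cm³
m(Ni) = 0.01541 × 8.90 = 0.1371 g
n(Ni) = 0.1371 / 58.69 = 0.002336 mol; n(e⁻) = 2 × 0.002336 = 0.004672 mol
Q = 0.004672 × 96500 = 450.8 C
t = 450.8 / 0.740 = 609.2 s = 0.169 h

0.169 h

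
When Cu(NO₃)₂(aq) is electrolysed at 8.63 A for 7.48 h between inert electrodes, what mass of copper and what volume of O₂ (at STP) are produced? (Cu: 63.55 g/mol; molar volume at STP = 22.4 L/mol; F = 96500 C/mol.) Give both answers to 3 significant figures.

Q = 8.63 × 26928 = 2.324×10^5 C; n(e⁻) = 2.324×10^5 / 96500 = 2.408 mol
Cathode: Cu²⁺ + 2e⁻ → Cu → n(Cu) = 2.408/2 = 1.204 mol → 76.5 g
Anode: 2H₂O → O₂ + 4H⁺ + 4e⁻ → n(O₂) = 2.408/4 = 0.6020 mol → 13.5 L

76.5 g Cu; 13.5 L O₂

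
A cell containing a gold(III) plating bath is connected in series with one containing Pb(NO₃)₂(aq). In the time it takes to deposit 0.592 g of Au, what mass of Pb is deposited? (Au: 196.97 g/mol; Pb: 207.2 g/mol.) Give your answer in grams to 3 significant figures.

0.934 g

n(Au) = 0.592 / 196.97 = 0.003006 mol
Au³⁺ + 3e⁻ → Au, so n(e⁻) = 3 × 0.003006 = 0.009018 mol
In series, the same 0.009018 mol of electrons flows through the second cell.
Pb²⁺ + 2e⁻ → Pb, so n(Pb) = 0.009018 / 2 = 0.004509 mol
m(Pb) = 0.004509 × 207.2 = 0.934 g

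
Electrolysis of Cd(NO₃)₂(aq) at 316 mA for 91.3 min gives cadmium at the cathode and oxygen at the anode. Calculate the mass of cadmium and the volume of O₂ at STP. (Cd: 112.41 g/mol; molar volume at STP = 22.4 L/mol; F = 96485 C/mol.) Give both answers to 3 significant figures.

Q = 0.316 × 5478 = 1731 C; n(e⁻) = 1731 / 96485 = 0.01794 mol
Cathode: Cd²⁺ + 2e⁻ → Cd → n(Cd) = 0.01794/2 = 0.008970 mol → 1.01 g
Anode: 2H₂O → O₂ + 4H⁺ + 4e⁻ → n(O₂) = 0.01794/4 = 0.004485 mol → 0.100 L

1.01 g Cd; 0.100 L O₂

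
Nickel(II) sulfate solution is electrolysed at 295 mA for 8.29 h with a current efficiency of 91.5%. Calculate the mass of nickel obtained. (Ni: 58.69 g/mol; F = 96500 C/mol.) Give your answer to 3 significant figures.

2.45 g

Q = 0.295 × 29844 = 8804 C
n(e⁻) = 8804 / 96500 = 0.09123 mol
Ni²⁺ + 2e⁻ → Ni, so theoretical m(Ni) = 0.04562 × 58.69 = 2.677 g
Actual mass = 91.5% × 2.677 = 2.45 g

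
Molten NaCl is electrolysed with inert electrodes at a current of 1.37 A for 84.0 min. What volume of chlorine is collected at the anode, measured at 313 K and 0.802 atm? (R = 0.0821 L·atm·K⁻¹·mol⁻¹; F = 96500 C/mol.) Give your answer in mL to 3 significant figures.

Charge passed = 1.37 × 5040 = 6905 C
n(e⁻) = 6905 / 96500 = 0.07155 mol
2Cl⁻ → Cl₂ + 2e⁻, so n(Cl₂) = 0.07155 / 2 = 0.03578 mol
V = nRT/P = 0.03578 × 0.0821 × 313 / 0.802 = 1.146 L
= 1150 mL

1150 mL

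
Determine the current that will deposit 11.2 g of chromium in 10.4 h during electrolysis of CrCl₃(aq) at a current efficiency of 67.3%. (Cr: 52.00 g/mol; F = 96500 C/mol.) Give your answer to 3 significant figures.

n(Cr) = 11.2 / 52.00 = 0.2154 mol
Cr³⁺ + 3e⁻ → Cr, so n(e⁻) = 3 × 0.2154 = 0.6462 mol
Q = 0.6462 × 96500 / 0.673 = 92660 C
I = Q / t = 92660 / 37440 s = 2.47 A

2.47 A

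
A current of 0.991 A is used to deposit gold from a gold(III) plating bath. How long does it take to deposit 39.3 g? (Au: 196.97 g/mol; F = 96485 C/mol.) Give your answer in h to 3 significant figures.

n(Au) = 39.3 / 196.97 = 0.1995 mol
Au³⁺ + 3e⁻ → Au, so n(e⁻) = 3 × 0.1995 = 0.5985 mol
Q = 0.5985 × 96485 = 57750 C
t = Q / I = 57750 / 0.991 = 58270 s = 16.2 h

16.2 h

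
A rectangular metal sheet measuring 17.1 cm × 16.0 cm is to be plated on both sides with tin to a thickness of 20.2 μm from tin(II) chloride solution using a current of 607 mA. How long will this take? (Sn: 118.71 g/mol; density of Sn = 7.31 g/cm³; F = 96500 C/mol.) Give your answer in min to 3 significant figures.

Plated area = 2 × 17.1 × 16.0 = 547.2 cm²
Volume = 547.2 × 20.2×10⁻⁴ cm = 1.105 cm³
m(Sn) = 1.105 × 7.31 = 8.078 g
n(Sn) = 8.078 / 118.71 = 0.06805 mol; n(e⁻) = 2 × 0.06805 = 0.1361 mol
Q = 0.1361 × 96500 = 13130 C
t = 13130 / 0.607 = 21630 s = 361 min

361 min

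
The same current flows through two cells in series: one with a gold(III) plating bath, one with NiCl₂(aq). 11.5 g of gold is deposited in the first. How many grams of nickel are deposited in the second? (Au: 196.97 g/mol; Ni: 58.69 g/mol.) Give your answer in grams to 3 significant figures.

5.14 g

n(Au) = 11.5 / 196.97 = 0.05838 mol
Au³⁺ + 3e⁻ → Au, so n(e⁻) = 3 × 0.05838 = 0.1751 mol
The cells are in series, so the same charge (and hence the same n(e⁻) = 0.1751 mol) passes through both.
Ni²⁺ + 2e⁻ → Ni, so n(Ni) = 0.1751 / 2 = 0.08755 mol
m(Ni) = 0.08755 × 58.69 = 5.14 g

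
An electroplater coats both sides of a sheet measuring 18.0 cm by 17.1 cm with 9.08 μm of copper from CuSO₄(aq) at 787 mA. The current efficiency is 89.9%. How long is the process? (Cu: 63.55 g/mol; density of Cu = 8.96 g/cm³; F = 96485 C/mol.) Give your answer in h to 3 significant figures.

Plated area = 2 × 18.0 × 17.1 = 615.6 cm²
Volume = 615.6 × 9.08×10⁻⁴ cm = 0.5590 cm³
m(Cu) = 0.5590 × 8.96 = 5.009 g
n(Cu) = 5.009 / 63.55 = 0.07882 mol; n(e⁻) = 2 × 0.07882 = 0.1576 mol
Q = 0.1576 × 96485 / 0.899 = 16910 C
t = 16910 / 0.787 = 21490 s = 5.97 h

5.97 h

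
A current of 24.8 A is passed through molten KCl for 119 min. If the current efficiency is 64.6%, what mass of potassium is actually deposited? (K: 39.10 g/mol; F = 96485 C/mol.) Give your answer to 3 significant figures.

Q = 24.8 × 7140 = 1.771×10^5 C
n(e⁻) = 1.771×10^5 / 96485 = 1.836 mol
K⁺ + e⁻ → K, so theoretical m(K) = 1.836 × 39.10 = 71.79 g
Actual mass = 64.6% × 71.79 = 46.4 g

46.4 g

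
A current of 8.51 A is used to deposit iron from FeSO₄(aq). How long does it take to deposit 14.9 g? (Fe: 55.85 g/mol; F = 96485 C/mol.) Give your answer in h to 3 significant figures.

1.68 h

n(Fe) = 14.9 / 55.85 = 0.2668 mol
Fe²⁺ + 2e⁻ → Fe, so n(e⁻) = 2 × 0.2668 = 0.5336 mol
Q = 0.5336 × 96485 = 51480 C
t = Q / I = 51480 / 8.51 = 6049 s = 1.68 h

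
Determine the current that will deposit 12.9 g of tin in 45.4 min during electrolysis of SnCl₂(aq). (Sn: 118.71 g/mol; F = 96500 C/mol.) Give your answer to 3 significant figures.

n(Sn) = 12.9 / 118.71 = 0.1087 mol
Sn²⁺ + 2e⁻ → Sn, so n(e⁻) = 2 × 0.1087 = 0.2174 mol
Q = 0.2174 × 96500 = 20980 C
I = Q / t = 20980 / 2724 s = 7.70 A

7.70 A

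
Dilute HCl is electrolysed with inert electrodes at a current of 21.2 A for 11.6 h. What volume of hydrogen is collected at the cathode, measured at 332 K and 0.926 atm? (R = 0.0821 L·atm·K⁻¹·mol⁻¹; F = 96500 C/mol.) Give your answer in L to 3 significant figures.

135 L

Q = 21.2 A × 41760 s = 8.853×10^5 C
n(e⁻) = Q/F = 8.853×10^5/96500 = 9.174 mol
2H⁺ + 2e⁻ → H₂, so n(H₂) = 9.174 / 2 = 4.587 mol
V = nRT/P = 4.587 × 0.0821 × 332 / 0.926 = 135.0 L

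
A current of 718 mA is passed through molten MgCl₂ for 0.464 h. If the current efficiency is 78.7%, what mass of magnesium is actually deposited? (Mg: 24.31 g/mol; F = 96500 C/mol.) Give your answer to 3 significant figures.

Q = 0.718 × 1670.4 = 1199 C
n(e⁻) = 1199 / 96500 = 0.01242 mol
Mg²⁺ + 2e⁻ → Mg, so theoretical m(Mg) = 0.006210 × 24.31 = 0.1510 g
Actual mass = 78.7% × 0.1510 = 0.119 g

0.119 g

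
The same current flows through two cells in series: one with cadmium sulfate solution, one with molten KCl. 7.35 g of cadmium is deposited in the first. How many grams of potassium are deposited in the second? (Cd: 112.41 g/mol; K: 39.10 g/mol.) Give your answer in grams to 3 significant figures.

5.11 g

n(Cd) = 7.35 / 112.41 = 0.06539 mol
Cd²⁺ + 2e⁻ → Cd, so n(e⁻) = 2 × 0.06539 = 0.1308 mol
In series, the same 0.1308 mol of electrons flows through the second cell.
K⁺ + e⁻ → K, so n(K) = 0.1308 mol
m(K) = 0.1308 × 39.10 = 5.11 g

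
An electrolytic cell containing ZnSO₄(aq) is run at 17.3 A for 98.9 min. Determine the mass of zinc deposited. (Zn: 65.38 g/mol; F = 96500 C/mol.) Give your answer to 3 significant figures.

34.8 g

Q = 17.3 A × 5934 s = 1.027×10^5 C
Moles of electrons = 1.027×10^5 / 96500 = 1.064 mol
Zn²⁺ + 2e⁻ → Zn, so n(Zn) = 1.064 / 2 = 0.5320 mol
m = 0.5320 × 65.38 = 34.8 g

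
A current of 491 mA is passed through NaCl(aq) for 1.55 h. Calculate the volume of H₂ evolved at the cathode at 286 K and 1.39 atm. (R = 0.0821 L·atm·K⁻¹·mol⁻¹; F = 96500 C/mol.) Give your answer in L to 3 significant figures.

0.240 L

Q = 0.491 A × 5580 s = 2740 C
n(e⁻) = 2740 / 96500 = 0.02839 mol
2H⁺ + 2e⁻ → H₂, so n(H₂) = 0.02839 / 2 = 0.01420 mol
V = nRT/P = 0.01420 × 0.0821 × 286 / 1.39 = 0.2399 L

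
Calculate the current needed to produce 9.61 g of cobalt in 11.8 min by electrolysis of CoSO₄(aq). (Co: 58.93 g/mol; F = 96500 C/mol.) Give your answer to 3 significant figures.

44.5 A

n(Co) = 9.61 / 58.93 = 0.1631 mol
Co²⁺ + 2e⁻ → Co, so n(e⁻) = 2 × 0.1631 = 0.3262 mol
Q = 0.3262 × 96500 = 31480 C
I = Q / t = 31480 / 708 s = 44.5 A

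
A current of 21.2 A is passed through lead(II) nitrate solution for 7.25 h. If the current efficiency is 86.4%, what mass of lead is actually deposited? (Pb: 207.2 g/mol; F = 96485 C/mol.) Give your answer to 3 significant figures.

Q = 21.2 × 26100 = 5.533×10^5 C
n(e⁻) = 5.533×10^5 / 96485 = 5.735 mol
Pb²⁺ + 2e⁻ → Pb, so theoretical m(Pb) = 2.868 × 207.2 = 594.2 g
Actual mass = 86.4% × 594.2 = 513 g

513 g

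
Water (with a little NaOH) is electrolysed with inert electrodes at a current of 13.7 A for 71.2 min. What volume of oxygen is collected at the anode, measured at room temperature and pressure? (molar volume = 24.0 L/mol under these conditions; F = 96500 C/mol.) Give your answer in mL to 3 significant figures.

Q = It = 13.7 × 4272 = 58530 C
n(e⁻) = 58530 / 96500 = 0.6065 mol
2H₂O → O₂ + 4H⁺ + 4e⁻, so n(O₂) = 0.6065 / 4 = 0.1516 mol
V = 0.1516 × 24.0 = 3.638 L
= 3640 mL

3640 mL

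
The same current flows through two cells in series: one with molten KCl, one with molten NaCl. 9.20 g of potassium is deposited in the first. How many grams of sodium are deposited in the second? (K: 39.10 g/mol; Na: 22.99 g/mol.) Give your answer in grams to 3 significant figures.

5.41 g

n(K) = 9.20 / 39.10 = 0.2353 mol
K⁺ + e⁻ → K, so n(e⁻) = 0.2353 mol
In series, the same 0.2353 mol of electrons flows through the second cell.
Na⁺ + e⁻ → Na, so n(Na) = 0.2353 mol
m(Na) = 0.2353 × 22.99 = 5.41 g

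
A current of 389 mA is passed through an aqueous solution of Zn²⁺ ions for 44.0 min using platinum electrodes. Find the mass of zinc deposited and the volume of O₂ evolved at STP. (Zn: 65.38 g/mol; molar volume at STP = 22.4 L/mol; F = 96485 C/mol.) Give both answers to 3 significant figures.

0.348 g Zn; 0.0596 L O₂

Q = 0.389 × 2640 = 1027 C; n(e⁻) = 1027 / 96485 = 0.01064 mol
Cathode: Zn²⁺ + 2e⁻ → Zn → n(Zn) = 0.01064/2 = 0.005320 mol → 0.348 g
Anode: 2H₂O → O₂ + 4H⁺ + 4e⁻ → n(O₂) = 0.01064/4 = 0.002660 mol → 0.0596 L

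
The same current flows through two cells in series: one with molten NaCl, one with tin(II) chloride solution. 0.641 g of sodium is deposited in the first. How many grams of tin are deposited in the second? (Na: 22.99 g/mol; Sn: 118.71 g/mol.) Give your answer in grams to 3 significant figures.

n(Na) = 0.641 / 22.99 = 0.02788 mol
Na⁺ + e⁻ → Na, so n(e⁻) = 0.02788 mol
The cells are in series, so the same charge (and hence the same n(e⁻) = 0.02788 mol) passes through both.
Sn²⁺ + 2e⁻ → Sn, so n(Sn) = 0.02788 / 2 = 0.01394 mol
m(Sn) = 0.01394 × 118.71 = 1.65 g

1.65 g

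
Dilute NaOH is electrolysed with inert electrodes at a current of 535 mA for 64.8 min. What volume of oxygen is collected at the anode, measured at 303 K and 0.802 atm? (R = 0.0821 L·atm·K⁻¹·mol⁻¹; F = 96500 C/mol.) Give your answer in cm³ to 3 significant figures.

Q = 0.535 A × 3888 s = 2080 C
n(e⁻) = 2080 / 96500 = 0.02155 mol
2H₂O → O₂ + 4H⁺ + 4e⁻, so n(O₂) = 0.02155 / 4 = 0.005388 mol
V = nRT/P = 0.005388 × 0.0821 × 303 / 0.802 = 0.1671 L
= 167 cm³

167 cm³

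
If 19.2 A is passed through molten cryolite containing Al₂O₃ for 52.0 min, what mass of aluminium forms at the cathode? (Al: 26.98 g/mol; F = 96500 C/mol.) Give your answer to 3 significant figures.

Charge passed = 19.2 × 3120 = 59900 C
Moles of electrons = 59900 / 96500 = 0.6207 mol
Al³⁺ + 3e⁻ → Al, so n(Al) = 0.6207 / 3 = 0.2069 mol
m = 0.2069 × 26.98 = 5.58 g

5.58 g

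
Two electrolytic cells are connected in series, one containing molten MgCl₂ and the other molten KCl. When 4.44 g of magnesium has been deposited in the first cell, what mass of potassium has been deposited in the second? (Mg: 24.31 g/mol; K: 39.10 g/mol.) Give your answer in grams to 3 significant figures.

14.3 g

n(Mg) = 4.44 / 24.31 = 0.1826 mol
Mg²⁺ + 2e⁻ → Mg, so n(e⁻) = 2 × 0.1826 = 0.3652 mol
Since the cells are in series, n(e⁻) in the K cell is also 0.3652 mol.
K⁺ + e⁻ → K, so n(K) = 0.3652 mol
m(K) = 0.3652 × 39.10 = 14.3 g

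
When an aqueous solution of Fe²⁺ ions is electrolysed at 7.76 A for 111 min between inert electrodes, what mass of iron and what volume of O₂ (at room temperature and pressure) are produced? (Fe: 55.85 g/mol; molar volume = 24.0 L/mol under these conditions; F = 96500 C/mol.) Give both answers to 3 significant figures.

15.0 g Fe; 3.21 L O₂

Q = 7.76 × 6660 = 51680 C; n(e⁻) = 51680 / 96500 = 0.5355 mol
Cathode: Fe²⁺ + 2e⁻ → Fe → n(Fe) = 0.5355/2 = 0.2678 mol → 15.0 g
Anode: 2H₂O → O₂ + 4H⁺ + 4e⁻ → n(O₂) = 0.5355/4 = 0.1339 mol → 3.21 L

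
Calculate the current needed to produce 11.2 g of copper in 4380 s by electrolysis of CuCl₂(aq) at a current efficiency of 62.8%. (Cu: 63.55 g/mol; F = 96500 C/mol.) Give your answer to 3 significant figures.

12.4 A

n(Cu) = 11.2 / 63.55 = 0.1762 mol
Cu²⁺ + 2e⁻ → Cu, so n(e⁻) = 2 × 0.1762 = 0.3524 mol
Q = 0.3524 × 96500 / 0.628 = 54150 C
I = Q / t = 54150 / 4380 s = 12.4 A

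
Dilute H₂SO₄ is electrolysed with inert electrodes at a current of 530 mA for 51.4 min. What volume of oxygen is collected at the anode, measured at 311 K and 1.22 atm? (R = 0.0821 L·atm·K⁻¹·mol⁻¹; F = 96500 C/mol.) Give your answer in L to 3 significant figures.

0.0886 L

Q = It = 0.530 × 3084 = 1635 C
Moles of electrons = 1635 / 96500 = 0.01694 mol
2H₂O → O₂ + 4H⁺ + 4e⁻, so n(O₂) = 0.01694 / 4 = 0.004235 mol
V = nRT/P = 0.004235 × 0.0821 × 311 / 1.22 = 0.08863 L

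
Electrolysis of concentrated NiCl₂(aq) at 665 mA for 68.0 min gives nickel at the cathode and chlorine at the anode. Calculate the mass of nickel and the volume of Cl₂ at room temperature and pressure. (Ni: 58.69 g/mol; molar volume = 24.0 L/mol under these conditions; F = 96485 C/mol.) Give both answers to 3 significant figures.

Q = 0.665 × 4080 = 2713 C; n(e⁻) = 2713 / 96485 = 0.02812 mol
Cathode: Ni²⁺ + 2e⁻ → Ni → n(Ni) = 0.02812/2 = 0.01406 mol → 0.825 g
Anode: 2Cl⁻ → Cl₂ + 2e⁻ → n(Cl₂) = 0.02812/2 = 0.01406 mol → 0.337 L

0.825 g Ni; 0.337 L Cl₂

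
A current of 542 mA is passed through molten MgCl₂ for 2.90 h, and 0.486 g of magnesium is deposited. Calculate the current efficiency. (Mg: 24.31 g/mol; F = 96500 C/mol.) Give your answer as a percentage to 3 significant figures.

68.2%

Q = 0.542 × 10440 = 5658 C
n(e⁻) = 5658 / 96500 = 0.05863 mol
Mg²⁺ + 2e⁻ → Mg, so theoretical n(Mg) = 0.02932 mol → 0.7128 g
Efficiency = 0.486 / 0.7128 = 0.6818 = 68.2%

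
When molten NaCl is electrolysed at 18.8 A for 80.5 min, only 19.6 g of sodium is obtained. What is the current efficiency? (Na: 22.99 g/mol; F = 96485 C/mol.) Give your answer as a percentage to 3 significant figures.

90.6%

Q = 18.8 × 4830 = 90800 C
n(e⁻) = 90800 / 96485 = 0.9411 mol
Na⁺ + e⁻ → Na, so theoretical n(Na) = 0.9411 mol → 21.64 g
Efficiency = 19.6 / 21.64 = 0.9057 = 90.6%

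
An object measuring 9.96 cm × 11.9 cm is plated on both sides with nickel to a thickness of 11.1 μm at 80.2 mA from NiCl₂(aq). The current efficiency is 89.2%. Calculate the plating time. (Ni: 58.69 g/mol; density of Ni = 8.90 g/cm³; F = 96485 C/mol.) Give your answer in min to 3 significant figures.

Plated area = 2 × 9.96 × 11.9 = 237.0 cm²
Volume = 237.0 × 11.1×10⁻⁴ cm = 0.2631 cm³
m(Ni) = 0.2631 × 8.90 = 2.342 g
n(Ni) = 2.342 / 58.69 = 0.03990 mol; n(e⁻) = 2 × 0.03990 = 0.07980 mol
Q = 0.07980 × 96485 / 0.892 = 8632 C
t = 8632 / 0.0802 = 1.076×10^5 s = 1790 min

1790 min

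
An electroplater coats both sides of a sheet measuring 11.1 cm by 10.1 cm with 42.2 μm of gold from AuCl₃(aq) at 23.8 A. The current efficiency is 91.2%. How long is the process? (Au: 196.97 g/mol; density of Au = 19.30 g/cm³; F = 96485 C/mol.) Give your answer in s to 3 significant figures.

1240 s

Plated area = 2 × 11.1 × 10.1 = 224.2 cm²
Volume = 224.2 × 42.2×10⁻⁴ cm = 0.9461 cm³
m(Au) = 0.9461 × 19.30 = 18.26 g
n(Au) = 18.26 / 196.97 = 0.09270 mol; n(e⁻) = 3 × 0.09270 = 0.2781 mol
Q = 0.2781 × 96485 / 0.912 = 29420 C
t = 29420 / 23.8 = 1236 s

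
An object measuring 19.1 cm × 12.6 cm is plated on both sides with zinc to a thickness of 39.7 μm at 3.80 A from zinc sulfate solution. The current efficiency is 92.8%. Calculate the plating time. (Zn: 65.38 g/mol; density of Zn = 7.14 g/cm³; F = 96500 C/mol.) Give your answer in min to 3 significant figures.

Plated area = 2 × 19.1 × 12.6 = 481.3 cm²
Volume = 481.3 × 39.7×10⁻⁴ cm = 1.911 cm³
m(Zn) = 1.911 × 7.14 = 13.64 g
n(Zn) = 13.64 / 65.38 = 0.2086 mol; n(e⁻) = 2 × 0.2086 = 0.4172 mol
Q = 0.4172 × 96500 / 0.928 = 43380 C
t = 43380 / 3.80 = 11420 s = 190 min

190 min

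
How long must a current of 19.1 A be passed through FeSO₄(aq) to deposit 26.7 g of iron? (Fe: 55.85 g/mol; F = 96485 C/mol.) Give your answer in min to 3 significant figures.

80.5 min

n(Fe) = 26.7 / 55.85 = 0.4781 mol
Fe²⁺ + 2e⁻ → Fe, so n(e⁻) = 2 × 0.4781 = 0.9562 mol
Q = 0.9562 × 96485 = 92260 C
t = Q / I = 92260 / 19.1 = 4830 s = 80.5 min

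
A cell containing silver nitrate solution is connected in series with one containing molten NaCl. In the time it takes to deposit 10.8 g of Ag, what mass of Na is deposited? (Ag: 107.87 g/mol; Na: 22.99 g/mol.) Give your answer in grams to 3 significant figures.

2.30 g

n(Ag) = 10.8 / 107.87 = 0.1001 mol
Ag⁺ + e⁻ → Ag, so n(e⁻) = 0.1001 mol
In series, the same 0.1001 mol of electrons flows through the second cell.
Na⁺ + e⁻ → Na, so n(Na) = 0.1001 mol
m(Na) = 0.1001 × 22.99 = 2.30 g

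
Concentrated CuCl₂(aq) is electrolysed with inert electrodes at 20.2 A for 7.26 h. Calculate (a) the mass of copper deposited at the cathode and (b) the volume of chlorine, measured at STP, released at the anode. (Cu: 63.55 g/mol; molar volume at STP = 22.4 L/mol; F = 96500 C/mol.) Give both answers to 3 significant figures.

174 g Cu; 61.3 L Cl₂

Q = 20.2 × 26136 = 5.279×10^5 C; n(e⁻) = 5.279×10^5 / 96500 = 5.470 mol
Cathode: Cu²⁺ + 2e⁻ → Cu → n(Cu) = 5.470/2 = 2.735 mol → 174 g
Anode: 2Cl⁻ → Cl₂ + 2e⁻ → n(Cl₂) = 5.470/2 = 2.735 mol → 61.3 L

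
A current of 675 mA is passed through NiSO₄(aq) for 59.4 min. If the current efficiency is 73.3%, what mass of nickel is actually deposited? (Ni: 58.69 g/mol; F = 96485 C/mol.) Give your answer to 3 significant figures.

0.536 g

Q = 0.675 × 3564 = 2406 C
n(e⁻) = 2406 / 96485 = 0.02494 mol
Ni²⁺ + 2e⁻ → Ni, so theoretical m(Ni) = 0.01247 × 58.69 = 0.7319 g
Actual mass = 73.3% × 0.7319 = 0.536 g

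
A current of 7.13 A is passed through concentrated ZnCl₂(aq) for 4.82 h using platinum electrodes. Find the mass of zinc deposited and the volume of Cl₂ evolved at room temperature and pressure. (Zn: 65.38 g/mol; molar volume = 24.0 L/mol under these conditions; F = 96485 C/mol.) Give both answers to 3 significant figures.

41.9 g Zn; 15.4 L Cl₂

Q = 7.13 × 17352 = 1.237×10^5 C; n(e⁻) = 1.237×10^5 / 96485 = 1.282 mol
Cathode: Zn²⁺ + 2e⁻ → Zn → n(Zn) = 1.282/2 = 0.6410 mol → 41.9 g
Anode: 2Cl⁻ → Cl₂ + 2e⁻ → n(Cl₂) = 1.282/2 = 0.6410 mol → 15.4 L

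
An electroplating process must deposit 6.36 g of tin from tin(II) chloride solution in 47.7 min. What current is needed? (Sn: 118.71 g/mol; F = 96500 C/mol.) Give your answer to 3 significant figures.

3.61 A

n(Sn) = 6.36 / 118.71 = 0.05358 mol
Sn²⁺ + 2e⁻ → Sn, so n(e⁻) = 2 × 0.05358 = 0.1072 mol
Q = 0.1072 × 96500 = 10340 C
I = Q / t = 10340 / 2862 s = 3.61 A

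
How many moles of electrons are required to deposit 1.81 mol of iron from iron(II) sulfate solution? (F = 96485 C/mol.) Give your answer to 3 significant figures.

3.62 mol

Fe²⁺ + 2e⁻ → Fe, so n(e⁻) = 2 × 1.81 = 3.620 mol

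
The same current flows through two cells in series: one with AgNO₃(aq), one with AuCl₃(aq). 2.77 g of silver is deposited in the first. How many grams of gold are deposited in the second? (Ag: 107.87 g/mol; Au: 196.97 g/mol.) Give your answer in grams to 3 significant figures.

n(Ag) = 2.77 / 107.87 = 0.02568 mol
Ag⁺ + e⁻ → Ag, so n(e⁻) = 0.02568 mol
Since the cells are in series, n(e⁻) in the Au cell is also 0.02568 mol.
Au³⁺ + 3e⁻ → Au, so n(Au) = 0.02568 / 3 = 0.008560 mol
m(Au) = 0.008560 × 196.97 = 1.69 g

1.69 g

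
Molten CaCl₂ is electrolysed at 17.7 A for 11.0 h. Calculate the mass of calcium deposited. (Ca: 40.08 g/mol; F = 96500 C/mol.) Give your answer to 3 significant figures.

146 g

Charge passed = 17.7 × 39600 = 7.009×10^5 C
n(e⁻) = Q/F = 7.009×10^5/96500 = 7.263 mol
Ca²⁺ + 2e⁻ → Ca, so n(Ca) = 7.263 / 2 = 3.632 mol
m = 3.632 × 40.08 = 146 g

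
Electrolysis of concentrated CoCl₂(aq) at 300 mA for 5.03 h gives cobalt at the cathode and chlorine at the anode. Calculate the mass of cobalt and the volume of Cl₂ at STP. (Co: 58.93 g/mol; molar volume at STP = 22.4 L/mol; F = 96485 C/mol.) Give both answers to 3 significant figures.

1.66 g Co; 0.631 L Cl₂

Q = 0.300 × 18108 = 5432 C; n(e⁻) = 5432 / 96485 = 0.05630 mol
Cathode: Co²⁺ + 2e⁻ → Co → n(Co) = 0.05630/2 = 0.02815 mol → 1.66 g
Anode: 2Cl⁻ → Cl₂ + 2e⁻ → n(Cl₂) = 0.05630/2 = 0.02815 mol → 0.631 L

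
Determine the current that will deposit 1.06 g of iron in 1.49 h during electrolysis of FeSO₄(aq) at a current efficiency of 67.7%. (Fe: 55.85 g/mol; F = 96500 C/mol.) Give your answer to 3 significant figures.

n(Fe) = 1.06 / 55.85 = 0.01898 mol
Fe²⁺ + 2e⁻ → Fe, so n(e⁻) = 2 × 0.01898 = 0.03796 mol
Q = 0.03796 × 96500 / 0.677 = 5411 C
I = Q / t = 5411 / 5364 s = 1.01 A

1.01 A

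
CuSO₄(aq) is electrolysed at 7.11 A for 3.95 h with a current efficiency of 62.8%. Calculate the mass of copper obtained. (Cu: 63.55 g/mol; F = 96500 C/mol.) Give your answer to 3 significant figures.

20.9 g

Q = 7.11 × 14220 = 1.011×10^5 C
n(e⁻) = 1.011×10^5 / 96500 = 1.048 mol
Cu²⁺ + 2e⁻ → Cu, so theoretical m(Cu) = 0.5240 × 63.55 = 33.30 g
Actual mass = 62.8% × 33.30 = 20.9 g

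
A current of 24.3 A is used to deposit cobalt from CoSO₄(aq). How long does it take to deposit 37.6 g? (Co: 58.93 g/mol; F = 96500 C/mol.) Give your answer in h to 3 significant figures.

n(Co) = 37.6 / 58.93 = 0.6380 mol
Co²⁺ + 2e⁻ → Co, so n(e⁻) = 2 × 0.6380 = 1.276 mol
Q = 1.276 × 96500 = 1.231×10^5 C
t = Q / I = 1.231×10^5 / 24.3 = 5066 s = 1.41 h

1.41 h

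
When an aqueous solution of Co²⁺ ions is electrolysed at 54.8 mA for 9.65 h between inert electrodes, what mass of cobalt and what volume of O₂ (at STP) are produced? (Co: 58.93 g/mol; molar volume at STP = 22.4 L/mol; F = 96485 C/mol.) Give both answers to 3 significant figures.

0.581 g Co; 0.110 L O₂

Q = 0.0548 × 34740 = 1904 C; n(e⁻) = 1904 / 96485 = 0.01973 mol
Cathode: Co²⁺ + 2e⁻ → Co → n(Co) = 0.01973/2 = 0.009865 mol → 0.581 g
Anode: 2H₂O → O₂ + 4H⁺ + 4e⁻ → n(O₂) = 0.01973/4 = 0.004933 mol → 0.110 L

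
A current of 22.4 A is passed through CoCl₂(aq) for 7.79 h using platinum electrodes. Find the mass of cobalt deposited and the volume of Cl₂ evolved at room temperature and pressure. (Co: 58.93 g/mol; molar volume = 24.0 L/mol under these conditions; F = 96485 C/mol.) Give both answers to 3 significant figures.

192 g Co; 78.1 L Cl₂

Q = 22.4 × 28044 = 6.282×10^5 C; n(e⁻) = 6.282×10^5 / 96485 = 6.511 mol
Cathode: Co²⁺ + 2e⁻ → Co → n(Co) = 6.511/2 = 3.256 mol → 192 g
Anode: 2Cl⁻ → Cl₂ + 2e⁻ → n(Cl₂) = 6.511/2 = 3.256 mol → 78.1 L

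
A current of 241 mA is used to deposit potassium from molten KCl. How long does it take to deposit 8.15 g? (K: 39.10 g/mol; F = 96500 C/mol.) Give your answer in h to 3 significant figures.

n(K) = 8.15 / 39.10 = 0.2084 mol
K⁺ + e⁻ → K, so n(e⁻) = 0.2084 mol
Q = 0.2084 × 96500 = 20110 C
t = Q / I = 20110 / 0.241 = 83440 s = 23.2 h

23.2 h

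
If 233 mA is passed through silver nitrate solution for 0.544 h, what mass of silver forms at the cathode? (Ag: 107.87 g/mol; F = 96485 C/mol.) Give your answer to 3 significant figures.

0.510 g

Q = It = 0.233 × 1958.4 = 456.3 C
Moles of electrons = 456.3 / 96485 = 0.004729 mol
Ag⁺ + e⁻ → Ag, so n(Ag) = 0.004729 mol
m = 0.004729 × 107.87 = 0.510 g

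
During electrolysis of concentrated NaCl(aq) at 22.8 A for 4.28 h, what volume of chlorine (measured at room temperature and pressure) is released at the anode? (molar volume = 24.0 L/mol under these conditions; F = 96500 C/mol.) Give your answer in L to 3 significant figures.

Charge passed = 22.8 × 15408 = 3.513×10^5 C
n(e⁻) = Q/F = 3.513×10^5/96500 = 3.640 mol
2Cl⁻ → Cl₂ + 2e⁻, so n(Cl₂) = 3.640 / 2 = 1.820 mol
V = 1.820 × 24.0 = 43.68 L

43.7 L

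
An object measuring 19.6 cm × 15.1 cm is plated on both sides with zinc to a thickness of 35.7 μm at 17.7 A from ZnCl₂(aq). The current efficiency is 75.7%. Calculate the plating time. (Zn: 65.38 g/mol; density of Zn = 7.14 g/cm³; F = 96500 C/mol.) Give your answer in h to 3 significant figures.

Plated area = 2 × 19.6 × 15.1 = 591.9 cm²
Volume = 591.9 × 35.7×10⁻⁴ cm = 2.113 cm³
m(Zn) = 2.113 × 7.14 = 15.09 g
n(Zn) = 15.09 / 65.38 = 0.2308 mol; n(e⁻) = 2 × 0.2308 = 0.4616 mol
Q = 0.4616 × 96500 / 0.757 = 58840 C
t = 58840 / 17.7 = 3324 s = 0.923 h

0.923 h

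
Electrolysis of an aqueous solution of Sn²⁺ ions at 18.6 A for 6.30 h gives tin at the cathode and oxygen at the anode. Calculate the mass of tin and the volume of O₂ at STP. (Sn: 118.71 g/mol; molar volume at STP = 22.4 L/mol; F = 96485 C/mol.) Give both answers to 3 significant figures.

260 g Sn; 24.5 L O₂

Q = 18.6 × 22680 = 4.218×10^5 C; n(e⁻) = 4.218×10^5 / 96485 = 4.372 mol
Cathode: Sn²⁺ + 2e⁻ → Sn → n(Sn) = 4.372/2 = 2.186 mol → 260 g
Anode: 2H₂O → O₂ + 4H⁺ + 4e⁻ → n(O₂) = 4.372/4 = 1.093 mol → 24.5 L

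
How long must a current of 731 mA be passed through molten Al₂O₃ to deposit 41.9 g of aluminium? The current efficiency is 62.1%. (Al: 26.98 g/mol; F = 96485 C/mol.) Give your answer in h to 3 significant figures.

n(Al) = 41.9 / 26.98 = 1.553 mol
Al³⁺ + 3e⁻ → Al, so n(e⁻) = 3 × 1.553 = 4.659 mol
Q = 4.659 × 96485 / 0.621 = 7.239×10^5 C
t = Q / I = 7.239×10^5 / 0.731 = 9.903×10^5 s = 275 h

275 h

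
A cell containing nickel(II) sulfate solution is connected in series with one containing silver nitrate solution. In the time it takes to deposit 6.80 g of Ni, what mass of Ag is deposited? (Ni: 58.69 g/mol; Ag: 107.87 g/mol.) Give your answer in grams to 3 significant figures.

n(Ni) = 6.80 / 58.69 = 0.1159 mol
Ni²⁺ + 2e⁻ → Ni, so n(e⁻) = 2 × 0.1159 = 0.2318 mol
Same current for the same time ⇒ same n(e⁻) = 0.2318 mol in both cells.
Ag⁺ + e⁻ → Ag, so n(Ag) = 0.2318 mol
m(Ag) = 0.2318 × 107.87 = 25.0 g

25.0 g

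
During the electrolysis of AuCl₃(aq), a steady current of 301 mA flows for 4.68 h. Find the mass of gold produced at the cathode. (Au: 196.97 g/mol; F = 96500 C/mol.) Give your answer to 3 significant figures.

3.45 g

Q = It = 0.301 × 16848 = 5071 C
n(e⁻) = Q/F = 5071/96500 = 0.05255 mol
Au³⁺ + 3e⁻ → Au, so n(Au) = 0.05255 / 3 = 0.01752 mol
m = 0.01752 × 196.97 = 3.45 g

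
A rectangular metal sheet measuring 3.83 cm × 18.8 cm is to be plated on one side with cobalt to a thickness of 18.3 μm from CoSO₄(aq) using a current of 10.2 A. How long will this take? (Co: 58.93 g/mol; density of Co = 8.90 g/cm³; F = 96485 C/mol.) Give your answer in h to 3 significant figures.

Plated area = 3.83 × 18.8 = 72.00 cm²
Volume = 72.00 × 18.3×10⁻⁴ cm = 0.1318 cm³
m(Co) = 0.1318 × 8.90 = 1.173 g
n(Co) = 1.173 / 58.93 = 0.01990 mol; n(e⁻) = 2 × 0.01990 = 0.03980 mol
Q = 0.03980 × 96485 = 3840 C
t = 3840 / 10.2 = 376.5 s = 0.105 h

0.105 h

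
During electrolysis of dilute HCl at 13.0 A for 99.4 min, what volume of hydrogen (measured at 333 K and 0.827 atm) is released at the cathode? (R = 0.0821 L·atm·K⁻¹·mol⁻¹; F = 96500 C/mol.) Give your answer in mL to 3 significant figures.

13300 mL

Q = 13.0 A × 5964 s = 77530 C
n(e⁻) = 77530 / 96500 = 0.8034 mol
2H⁺ + 2e⁻ → H₂, so n(H₂) = 0.8034 / 2 = 0.4017 mol
V = nRT/P = 0.4017 × 0.0821 × 333 / 0.827 = 13.28 L
= 13300 mL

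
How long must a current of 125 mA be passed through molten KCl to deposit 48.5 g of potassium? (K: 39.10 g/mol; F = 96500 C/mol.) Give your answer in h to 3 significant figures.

n(K) = 48.5 / 39.10 = 1.240 mol
K⁺ + e⁻ → K, so n(e⁻) = 1.240 mol
Q = 1.240 × 96500 = 1.197×10^5 C
t = Q / I = 1.197×10^5 / 0.125 = 9.576×10^5 s = 266 h

266 h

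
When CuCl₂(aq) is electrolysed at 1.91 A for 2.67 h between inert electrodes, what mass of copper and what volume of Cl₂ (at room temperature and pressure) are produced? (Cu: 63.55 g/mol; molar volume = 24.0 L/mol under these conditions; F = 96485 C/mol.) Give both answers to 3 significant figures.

6.05 g Cu; 2.28 L Cl₂

Q = 1.91 × 9612 = 18360 C; n(e⁻) = 18360 / 96485 = 0.1903 mol
Cathode: Cu²⁺ + 2e⁻ → Cu → n(Cu) = 0.1903/2 = 0.09515 mol → 6.05 g
Anode: 2Cl⁻ → Cl₂ + 2e⁻ → n(Cl₂) = 0.1903/2 = 0.09515 mol → 2.28 L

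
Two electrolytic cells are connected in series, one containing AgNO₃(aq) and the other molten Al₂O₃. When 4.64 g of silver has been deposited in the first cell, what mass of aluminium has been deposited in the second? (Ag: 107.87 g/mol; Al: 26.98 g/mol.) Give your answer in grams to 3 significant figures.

n(Ag) = 4.64 / 107.87 = 0.04301 mol
Ag⁺ + e⁻ → Ag, so n(e⁻) = 0.04301 mol
Same current for the same time ⇒ same n(e⁻) = 0.04301 mol in both cells.
Al³⁺ + 3e⁻ → Al, so n(Al) = 0.04301 / 3 = 0.01434 mol
m(Al) = 0.01434 × 26.98 = 0.387 g

0.387 g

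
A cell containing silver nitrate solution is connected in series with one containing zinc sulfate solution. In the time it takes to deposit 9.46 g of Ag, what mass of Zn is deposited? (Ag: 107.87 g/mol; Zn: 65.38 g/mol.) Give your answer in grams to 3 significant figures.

2.87 g

n(Ag) = 9.46 / 107.87 = 0.08770 mol
Ag⁺ + e⁻ → Ag, so n(e⁻) = 0.08770 mol
Since the cells are in series, n(e⁻) in the Zn cell is also 0.08770 mol.
Zn²⁺ + 2e⁻ → Zn, so n(Zn) = 0.08770 / 2 = 0.04385 mol
m(Zn) = 0.04385 × 65.38 = 2.87 g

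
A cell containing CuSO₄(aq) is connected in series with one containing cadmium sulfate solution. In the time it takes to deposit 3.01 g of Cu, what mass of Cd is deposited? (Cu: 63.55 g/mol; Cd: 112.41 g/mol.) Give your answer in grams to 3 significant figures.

n(Cu) = 3.01 / 63.55 = 0.04736 mol
Cu²⁺ + 2e⁻ → Cu, so n(e⁻) = 2 × 0.04736 = 0.09472 mol
In series, the same 0.09472 mol of electrons flows through the second cell.
Cd²⁺ + 2e⁻ → Cd, so n(Cd) = 0.09472 / 2 = 0.04736 mol
m(Cd) = 0.04736 × 112.41 = 5.32 g

5.32 g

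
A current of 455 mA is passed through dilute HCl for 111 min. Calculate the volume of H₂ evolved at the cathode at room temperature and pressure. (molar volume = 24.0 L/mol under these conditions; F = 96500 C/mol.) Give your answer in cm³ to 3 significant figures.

Charge passed = 0.455 × 6660 = 3030 C
Moles of electrons = 3030 / 96500 = 0.03140 mol
2H⁺ + 2e⁻ → H₂, so n(H₂) = 0.03140 / 2 = 0.01570 mol
V = 0.01570 × 24.0 = 0.3768 L
= 377 cm³

377 cm³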